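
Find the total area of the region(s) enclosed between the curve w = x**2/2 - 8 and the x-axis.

128/3

The curve meets the x-axis where x**2/2 - 8 = 0, i.e. (x - 4)*(x + 4)/2 = 0, at x = -4, 4.
On [-4, 4] the curve lies below the axis; ∫[-4,4] (x**2/2 - 8) dx = -128/3, giving area 128/3.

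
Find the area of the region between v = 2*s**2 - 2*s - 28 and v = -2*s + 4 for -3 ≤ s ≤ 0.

78

On [-3, 0], (2*s**2 - 2*s - 28) - (-2*s + 4) = 2*s**2 - 32 is ≤ 0 throughout, so the area is a single integral of |2*s**2 - 32|.
∫[-3,0] (2*s**2 - 32) ds = -78; the area of that piece is 78.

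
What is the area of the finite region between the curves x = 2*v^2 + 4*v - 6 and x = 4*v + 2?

64/3

Both boundary curves give x as a function of v, so integrate with respect to v. Setting them equal: 2*v^2 - 8 = 0, i.e. 2*(v - 2)*(v + 2) = 0, so they meet at v = -2, 2.
For v in [-2, 2], x = 2*v^2 + 4*v - 6 is on the left; area = ∫[-2,2] (-(2*v^2 - 8)) dv = 64/3.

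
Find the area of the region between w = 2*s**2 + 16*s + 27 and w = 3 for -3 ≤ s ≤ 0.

The difference (2*s**2 + 16*s + 27) - (3) = 2*s**2 + 16*s + 24 changes sign at s = -2 inside [-3, 0], so split the integral there.
∫[-3,-2] (2*s**2 + 16*s + 24) ds = -10/3; the area of that piece is 10/3.
∫[-2,0] (2*s**2 + 16*s + 24) ds = 64/3.
Total area = 10/3 + 64/3 = 74/3.

74/3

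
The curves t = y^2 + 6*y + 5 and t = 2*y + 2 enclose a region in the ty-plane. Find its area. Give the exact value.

4/3

Both boundary curves give t as a function of y, so integrate with respect to y. Setting them equal: y^2 + 4*y + 3 = 0, i.e. (y + 1)*(y + 3) = 0, so they meet at y = -3, -1.
For y in [-3, -1], t = y^2 + 6*y + 5 is on the left; area = ∫[-3,-1] (-(y^2 + 4*y + 3)) dy = 4/3.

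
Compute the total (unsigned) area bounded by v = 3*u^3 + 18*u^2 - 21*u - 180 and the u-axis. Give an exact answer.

1551/2

The curve meets the u-axis where 3*u^3 + 18*u^2 - 21*u - 180 = 0, i.e. 3*(u - 3)*(u + 4)*(u + 5) = 0, at u = -5, -4, 3.
On [-5, -4] the curve lies above the axis; ∫[-5,-4] (3*u^3 + 18*u^2 - 21*u - 180) du = 15/4, giving area 15/4.
On [-4, 3] the curve lies below the axis; ∫[-4,3] (3*u^3 + 18*u^2 - 21*u - 180) du = -3087/4, giving area 3087/4.
Total area = 15/4 + 3087/4 = 1551/2.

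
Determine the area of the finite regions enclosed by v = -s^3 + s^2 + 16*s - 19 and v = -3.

Set the curves equal: -s^3 + s^2 + 16*s - 19 = -3, so -s^3 + s^2 + 16*s - 16 = 0, which factors as -(s - 4)*(s - 1)*(s + 4) = 0. The curves meet at s = -4, 1, 4.
On [-4, 1], v = -3 is on top; that piece has area ∫[-4,1] (-(-s^3 + s^2 + 16*s - 16)) ds = 1375/12.
On [1, 4], v = -s^3 + s^2 + 16*s - 19 is on top; that piece has area ∫[1,4] (-s^3 + s^2 + 16*s - 16) ds = 117/4.
Total enclosed area = 1375/12 + 117/4 = 863/6.

863/6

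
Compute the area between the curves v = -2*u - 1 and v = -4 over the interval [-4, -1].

On [-4, -1], (-2*u - 1) - (-4) = -2*u + 3 is ≥ 0 throughout, so the area is a single integral of |-2*u + 3|.
∫[-4,-1] (-2*u + 3) du = 24.

24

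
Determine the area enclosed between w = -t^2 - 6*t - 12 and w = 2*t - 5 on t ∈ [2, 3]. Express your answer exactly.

100/3

On [2, 3], (-t^2 - 6*t - 12) - (2*t - 5) = -t^2 - 8*t - 7 is ≤ 0 throughout, so the area is a single integral of |-t^2 - 8*t - 7|.
∫[2,3] (-t^2 - 8*t - 7) dt = -100/3; the area of that piece is 100/3.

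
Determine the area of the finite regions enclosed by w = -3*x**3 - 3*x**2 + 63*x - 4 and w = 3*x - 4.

Set the curves equal: -3*x**3 - 3*x**2 + 63*x - 4 = 3*x - 4, so -3*x**3 - 3*x**2 + 60*x = 0, which factors as -3*x*(x - 4)*(x + 5) = 0. The curves meet at x = -5, 0, 4.
On [-5, 0], w = 3*x - 4 is on top; that piece has area ∫[-5,0] (-(-3*x**3 - 3*x**2 + 60*x)) dx = 1625/4.
On [0, 4], w = -3*x**3 - 3*x**2 + 63*x - 4 is on top; that piece has area ∫[0,4] (-3*x**3 - 3*x**2 + 60*x) dx = 224.
Total enclosed area = 1625/4 + 224 = 2521/4.

2521/4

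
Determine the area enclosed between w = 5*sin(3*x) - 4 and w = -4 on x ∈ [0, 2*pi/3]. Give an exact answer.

20/3

The difference (5*sin(3*x) - 4) - (-4) = 5*sin(3*x) changes sign at x = pi/3 inside [0, 2*pi/3], so split the integral there.
∫[0,pi/3] (5*sin(3*x)) dx = 10/3.
∫[pi/3,2*pi/3] (5*sin(3*x)) dx = -10/3; the area of that piece is 10/3.
Total area = 10/3 + 10/3 = 20/3.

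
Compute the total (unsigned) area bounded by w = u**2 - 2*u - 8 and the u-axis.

The curve meets the u-axis where u**2 - 2*u - 8 = 0, i.e. (u - 4)*(u + 2) = 0, at u = -2, 4.
On [-2, 4] the curve lies below the axis; ∫[-2,4] (u**2 - 2*u - 8) du = -36, giving area 36.

36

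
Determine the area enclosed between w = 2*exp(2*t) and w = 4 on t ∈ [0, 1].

-7 + 4*log(2) + exp(2)

The difference (2*exp(2*t)) - (4) = 2*exp(2*t) - 4 changes sign at t = log(2)/2 inside [0, 1], so split the integral there.
∫[0,log(2)/2] (2*exp(2*t) - 4) dt = 1 - log(4); the area of that piece is -1 + log(4).
∫[log(2)/2,1] (2*exp(2*t) - 4) dt = -6 + 2*log(2) + exp(2).
Total area = (-1 + log(4)) + (-6 + 2*log(2) + exp(2)) = -7 + 4*log(2) + exp(2).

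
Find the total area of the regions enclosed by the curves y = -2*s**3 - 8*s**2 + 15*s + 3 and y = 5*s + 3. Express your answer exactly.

443/3

Set the curves equal: -2*s**3 - 8*s**2 + 15*s + 3 = 5*s + 3, so -2*s**3 - 8*s**2 + 10*s = 0, which factors as -2*s*(s - 1)*(s + 5) = 0. The curves meet at s = -5, 0, 1.
On [-5, 0], y = 5*s + 3 is on top; that piece has area ∫[-5,0] (-(-2*s**3 - 8*s**2 + 10*s)) ds = 875/6.
On [0, 1], y = -2*s**3 - 8*s**2 + 15*s + 3 is on top; that piece has area ∫[0,1] (-2*s**3 - 8*s**2 + 10*s) ds = 11/6.
Total enclosed area = 875/6 + 11/6 = 443/3.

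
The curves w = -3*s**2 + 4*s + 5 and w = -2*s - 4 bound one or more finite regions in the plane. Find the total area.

Set the curves equal: -3*s**2 + 4*s + 5 = -2*s - 4, so -3*s**2 + 6*s + 9 = 0, which factors as -3*(s - 3)*(s + 1) = 0. The curves meet at s = -1, 3.
On [-1, 3], w = -3*s**2 + 4*s + 5 is on top; that piece has area ∫[-1,3] (-3*s**2 + 6*s + 9) ds = 32.

32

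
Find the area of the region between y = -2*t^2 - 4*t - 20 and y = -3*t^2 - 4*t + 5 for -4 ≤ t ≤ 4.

472/3

On [-4, 4], (-2*t^2 - 4*t - 20) - (-3*t^2 - 4*t + 5) = t^2 - 25 is ≤ 0 throughout, so the area is a single integral of |t^2 - 25|.
∫[-4,4] (t^2 - 25) dt = -472/3; the area of that piece is 472/3.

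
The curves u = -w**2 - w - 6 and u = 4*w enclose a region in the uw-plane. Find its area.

Both boundary curves give u as a function of w, so integrate with respect to w. Setting them equal: -w**2 - 5*w - 6 = 0, i.e. -(w + 2)*(w + 3) = 0, so they meet at w = -3, -2.
For w in [-3, -2], u = -w**2 - w - 6 is on the right; area = ∫[-3,-2] (-w**2 - 5*w - 6) dw = 1/6.

1/6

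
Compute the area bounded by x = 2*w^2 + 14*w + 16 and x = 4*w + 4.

Both boundary curves give x as a function of w, so integrate with respect to w. Setting them equal: 2*w^2 + 10*w + 12 = 0, i.e. 2*(w + 2)*(w + 3) = 0, so they meet at w = -3, -2.
For w in [-3, -2], x = 2*w^2 + 14*w + 16 is on the left; area = ∫[-3,-2] (-(2*w^2 + 10*w + 12)) dw = 1/3.

1/3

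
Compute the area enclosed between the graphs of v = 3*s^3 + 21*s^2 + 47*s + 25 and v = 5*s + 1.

37/4

Set the curves equal: 3*s^3 + 21*s^2 + 47*s + 25 = 5*s + 1, so 3*s^3 + 21*s^2 + 42*s + 24 = 0, which factors as 3*(s + 1)*(s + 2)*(s + 4) = 0. The curves meet at s = -4, -2, -1.
On [-4, -2], v = 3*s^3 + 21*s^2 + 47*s + 25 is on top; that piece has area ∫[-4,-2] (3*s^3 + 21*s^2 + 42*s + 24) ds = 8.
On [-2, -1], v = 5*s + 1 is on top; that piece has area ∫[-2,-1] (-(3*s^3 + 21*s^2 + 42*s + 24)) ds = 5/4.
Total enclosed area = 8 + 5/4 = 37/4.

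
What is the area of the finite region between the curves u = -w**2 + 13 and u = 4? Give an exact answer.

Both boundary curves give u as a function of w, so integrate with respect to w. Setting them equal: -w**2 + 9 = 0, i.e. -(w - 3)*(w + 3) = 0, so they meet at w = -3, 3.
For w in [-3, 3], u = -w**2 + 13 is on the right; area = ∫[-3,3] (-w**2 + 9) dw = 36.

36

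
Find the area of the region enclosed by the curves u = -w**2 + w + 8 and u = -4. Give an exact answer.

343/6

Both boundary curves give u as a function of w, so integrate with respect to w. Setting them equal: -w**2 + w + 12 = 0, i.e. -(w - 4)*(w + 3) = 0, so they meet at w = -3, 4.
For w in [-3, 4], u = -w**2 + w + 8 is on the right; area = ∫[-3,4] (-w**2 + w + 12) dw = 343/6.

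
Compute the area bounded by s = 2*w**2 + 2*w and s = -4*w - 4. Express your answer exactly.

1/3

Both boundary curves give s as a function of w, so integrate with respect to w. Setting them equal: 2*w**2 + 6*w + 4 = 0, i.e. 2*(w + 1)*(w + 2) = 0, so they meet at w = -2, -1.
For w in [-2, -1], s = 2*w**2 + 2*w is on the left; area = ∫[-2,-1] (-(2*w**2 + 6*w + 4)) dw = 1/3.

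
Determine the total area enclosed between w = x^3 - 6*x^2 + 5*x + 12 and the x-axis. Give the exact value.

The curve meets the x-axis where x^3 - 6*x^2 + 5*x + 12 = 0, i.e. (x - 4)*(x - 3)*(x + 1) = 0, at x = -1, 3, 4.
On [-1, 3] the curve lies above the axis; ∫[-1,3] (x^3 - 6*x^2 + 5*x + 12) dx = 32, giving area 32.
On [3, 4] the curve lies below the axis; ∫[3,4] (x^3 - 6*x^2 + 5*x + 12) dx = -3/4, giving area 3/4.
Total area = 32 + 3/4 = 131/4.

131/4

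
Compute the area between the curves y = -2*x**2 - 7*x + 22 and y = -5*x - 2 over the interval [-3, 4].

The difference (-2*x**2 - 7*x + 22) - (-5*x - 2) = -2*x**2 - 2*x + 24 changes sign at x = 3 inside [-3, 4], so split the integral there.
∫[-3,3] (-2*x**2 - 2*x + 24) dx = 108.
∫[3,4] (-2*x**2 - 2*x + 24) dx = -23/3; the area of that piece is 23/3.
Total area = 108 + 23/3 = 347/3.

347/3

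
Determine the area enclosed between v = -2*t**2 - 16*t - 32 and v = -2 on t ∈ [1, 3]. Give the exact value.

On [1, 3], (-2*t**2 - 16*t - 32) - (-2) = -2*t**2 - 16*t - 30 is ≤ 0 throughout, so the area is a single integral of |-2*t**2 - 16*t - 30|.
∫[1,3] (-2*t**2 - 16*t - 30) dt = -424/3; the area of that piece is 424/3.

424/3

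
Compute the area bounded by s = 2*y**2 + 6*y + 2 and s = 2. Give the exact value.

Both boundary curves give s as a function of y, so integrate with respect to y. Setting them equal: 2*y**2 + 6*y = 0, i.e. 2*y*(y + 3) = 0, so they meet at y = -3, 0.
For y in [-3, 0], s = 2*y**2 + 6*y + 2 is on the left; area = ∫[-3,0] (-(2*y**2 + 6*y)) dy = 9.

9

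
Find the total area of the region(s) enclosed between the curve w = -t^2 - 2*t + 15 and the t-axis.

The curve meets the t-axis where -t^2 - 2*t + 15 = 0, i.e. -(t - 3)*(t + 5) = 0, at t = -5, 3.
On [-5, 3] the curve lies above the axis; ∫[-5,3] (-t^2 - 2*t + 15) dt = 256/3, giving area 256/3.

256/3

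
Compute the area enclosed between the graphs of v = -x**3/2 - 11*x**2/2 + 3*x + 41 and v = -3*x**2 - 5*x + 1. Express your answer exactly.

5137/24

Set the curves equal: -x**3/2 - 11*x**2/2 + 3*x + 41 = -3*x**2 - 5*x + 1, so -x**3/2 - 5*x**2/2 + 8*x + 40 = 0, which factors as -(x - 4)*(x + 4)*(x + 5)/2 = 0. The curves meet at x = -5, -4, 4.
On [-5, -4], v = -3*x**2 - 5*x + 1 is on top; that piece has area ∫[-5,-4] (-(-x**3/2 - 5*x**2/2 + 8*x + 40)) dx = 17/24.
On [-4, 4], v = -x**3/2 - 11*x**2/2 + 3*x + 41 is on top; that piece has area ∫[-4,4] (-x**3/2 - 5*x**2/2 + 8*x + 40) dx = 640/3.
Total enclosed area = 17/24 + 640/3 = 5137/24.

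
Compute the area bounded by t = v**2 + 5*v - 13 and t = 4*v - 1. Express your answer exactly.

Both boundary curves give t as a function of v, so integrate with respect to v. Setting them equal: v**2 + v - 12 = 0, i.e. (v - 3)*(v + 4) = 0, so they meet at v = -4, 3.
For v in [-4, 3], t = v**2 + 5*v - 13 is on the left; area = ∫[-4,3] (-(v**2 + v - 12)) dv = 343/6.

343/6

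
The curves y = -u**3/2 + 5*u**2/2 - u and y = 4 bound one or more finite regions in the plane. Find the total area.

Set the curves equal: -u**3/2 + 5*u**2/2 - u = 4, so -u**3/2 + 5*u**2/2 - u - 4 = 0, which factors as -(u - 4)*(u - 2)*(u + 1)/2 = 0. The curves meet at u = -1, 2, 4.
On [-1, 2], y = 4 is on top; that piece has area ∫[-1,2] (-(-u**3/2 + 5*u**2/2 - u - 4)) du = 63/8.
On [2, 4], y = -u**3/2 + 5*u**2/2 - u is on top; that piece has area ∫[2,4] (-u**3/2 + 5*u**2/2 - u - 4) du = 8/3.
Total enclosed area = 63/8 + 8/3 = 253/24.

253/24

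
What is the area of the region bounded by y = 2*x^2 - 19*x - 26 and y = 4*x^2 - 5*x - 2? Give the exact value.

1/3

Set the curves equal: 2*x^2 - 19*x - 26 = 4*x^2 - 5*x - 2, so -2*x^2 - 14*x - 24 = 0, which factors as -2*(x + 3)*(x + 4) = 0. The curves meet at x = -4, -3.
On [-4, -3], y = 2*x^2 - 19*x - 26 is on top; that piece has area ∫[-4,-3] (-2*x^2 - 14*x - 24) dx = 1/3.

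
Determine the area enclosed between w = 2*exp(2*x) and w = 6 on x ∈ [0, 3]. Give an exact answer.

The difference (2*exp(2*x)) - (6) = 2*exp(2*x) - 6 changes sign at x = log(3)/2 inside [0, 3], so split the integral there.
∫[0,log(3)/2] (2*exp(2*x) - 6) dx = 2 - log(27); the area of that piece is -2 + log(27).
∫[log(3)/2,3] (2*exp(2*x) - 6) dx = -21 + 3*log(3) + exp(6).
Total area = (-2 + log(27)) + (-21 + 3*log(3) + exp(6)) = -23 + 6*log(3) + exp(6).

-23 + 6*log(3) + exp(6)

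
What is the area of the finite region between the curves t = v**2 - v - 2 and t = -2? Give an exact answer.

1/6

Both boundary curves give t as a function of v, so integrate with respect to v. Setting them equal: v**2 - v = 0, i.e. v*(v - 1) = 0, so they meet at v = 0, 1.
For v in [0, 1], t = v**2 - v - 2 is on the left; area = ∫[0,1] (-(v**2 - v)) dv = 1/6.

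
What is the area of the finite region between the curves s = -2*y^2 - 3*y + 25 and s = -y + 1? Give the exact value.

Both boundary curves give s as a function of y, so integrate with respect to y. Setting them equal: -2*y^2 - 2*y + 24 = 0, i.e. -2*(y - 3)*(y + 4) = 0, so they meet at y = -4, 3.
For y in [-4, 3], s = -2*y^2 - 3*y + 25 is on the right; area = ∫[-4,3] (-2*y^2 - 2*y + 24) dy = 343/3.

343/3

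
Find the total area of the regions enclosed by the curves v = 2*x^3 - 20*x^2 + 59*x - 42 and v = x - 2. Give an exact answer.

Set the curves equal: 2*x^3 - 20*x^2 + 59*x - 42 = x - 2, so 2*x^3 - 20*x^2 + 58*x - 40 = 0, which factors as 2*(x - 5)*(x - 4)*(x - 1) = 0. The curves meet at x = 1, 4, 5.
On [1, 4], v = 2*x^3 - 20*x^2 + 59*x - 42 is on top; that piece has area ∫[1,4] (2*x^3 - 20*x^2 + 58*x - 40) dx = 45/2.
On [4, 5], v = x - 2 is on top; that piece has area ∫[4,5] (-(2*x^3 - 20*x^2 + 58*x - 40)) dx = 7/6.
Total enclosed area = 45/2 + 7/6 = 71/3.

71/3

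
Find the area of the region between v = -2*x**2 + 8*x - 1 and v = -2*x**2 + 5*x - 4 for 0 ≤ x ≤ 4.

36

On [0, 4], (-2*x**2 + 8*x - 1) - (-2*x**2 + 5*x - 4) = 3*x + 3 is ≥ 0 throughout, so the area is a single integral of |3*x + 3|.
∫[0,4] (3*x + 3) dx = 36.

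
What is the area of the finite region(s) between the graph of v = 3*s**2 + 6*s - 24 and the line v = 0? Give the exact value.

The curve meets the s-axis where 3*s**2 + 6*s - 24 = 0, i.e. 3*(s - 2)*(s + 4) = 0, at s = -4, 2.
On [-4, 2] the curve lies below the axis; ∫[-4,2] (3*s**2 + 6*s - 24) ds = -108, giving area 108.

108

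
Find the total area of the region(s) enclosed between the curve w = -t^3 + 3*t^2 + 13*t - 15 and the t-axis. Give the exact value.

The curve meets the t-axis where -t^3 + 3*t^2 + 13*t - 15 = 0, i.e. -(t - 5)*(t - 1)*(t + 3) = 0, at t = -3, 1, 5.
On [-3, 1] the curve lies below the axis; ∫[-3,1] (-t^3 + 3*t^2 + 13*t - 15) dt = -64, giving area 64.
On [1, 5] the curve lies above the axis; ∫[1,5] (-t^3 + 3*t^2 + 13*t - 15) dt = 64, giving area 64.
Total area = 64 + 64 = 128.

128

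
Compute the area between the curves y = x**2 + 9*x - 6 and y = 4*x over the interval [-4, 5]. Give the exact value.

739/6

The difference (x**2 + 9*x - 6) - (4*x) = x**2 + 5*x - 6 changes sign at x = 1 inside [-4, 5], so split the integral there.
∫[-4,1] (x**2 + 5*x - 6) dx = -275/6; the area of that piece is 275/6.
∫[1,5] (x**2 + 5*x - 6) dx = 232/3.
Total area = 275/6 + 232/3 = 739/6.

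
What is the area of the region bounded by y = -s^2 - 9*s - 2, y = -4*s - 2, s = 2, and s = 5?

On [2, 5], (-s^2 - 9*s - 2) - (-4*s - 2) = -s^2 - 5*s is ≤ 0 throughout, so the area is a single integral of |-s^2 - 5*s|.
∫[2,5] (-s^2 - 5*s) ds = -183/2; the area of that piece is 183/2.

183/2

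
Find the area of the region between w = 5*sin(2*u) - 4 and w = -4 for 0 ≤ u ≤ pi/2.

On [0, pi/2], (5*sin(2*u) - 4) - (-4) = 5*sin(2*u) is ≥ 0 throughout, so the area is a single integral of |5*sin(2*u)|.
∫[0,pi/2] (5*sin(2*u)) du = 5.

5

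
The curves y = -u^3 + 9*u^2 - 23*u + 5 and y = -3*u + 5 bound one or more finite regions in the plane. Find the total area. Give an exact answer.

131/4

Set the curves equal: -u^3 + 9*u^2 - 23*u + 5 = -3*u + 5, so -u^3 + 9*u^2 - 20*u = 0, which factors as -u*(u - 5)*(u - 4) = 0. The curves meet at u = 0, 4, 5.
On [0, 4], y = -3*u + 5 is on top; that piece has area ∫[0,4] (-(-u^3 + 9*u^2 - 20*u)) du = 32.
On [4, 5], y = -u^3 + 9*u^2 - 23*u + 5 is on top; that piece has area ∫[4,5] (-u^3 + 9*u^2 - 20*u) du = 3/4.
Total enclosed area = 32 + 3/4 = 131/4.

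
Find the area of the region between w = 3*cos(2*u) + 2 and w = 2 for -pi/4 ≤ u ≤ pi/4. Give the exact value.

On [-pi/4, pi/4], (3*cos(2*u) + 2) - (2) = 3*cos(2*u) is ≥ 0 throughout, so the area is a single integral of |3*cos(2*u)|.
∫[-pi/4,pi/4] (3*cos(2*u)) du = 3.

3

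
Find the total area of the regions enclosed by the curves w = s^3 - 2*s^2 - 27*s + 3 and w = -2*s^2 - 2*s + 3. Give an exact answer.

Set the curves equal: s^3 - 2*s^2 - 27*s + 3 = -2*s^2 - 2*s + 3, so s^3 - 25*s = 0, which factors as s*(s - 5)*(s + 5) = 0. The curves meet at s = -5, 0, 5.
On [-5, 0], w = s^3 - 2*s^2 - 27*s + 3 is on top; that piece has area ∫[-5,0] (s^3 - 25*s) ds = 625/4.
On [0, 5], w = -2*s^2 - 2*s + 3 is on top; that piece has area ∫[0,5] (-(s^3 - 25*s)) ds = 625/4.
Total enclosed area = 625/4 + 625/4 = 625/2.

625/2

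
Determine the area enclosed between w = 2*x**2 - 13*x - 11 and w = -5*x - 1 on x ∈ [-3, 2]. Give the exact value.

196/3

The difference (2*x**2 - 13*x - 11) - (-5*x - 1) = 2*x**2 - 8*x - 10 changes sign at x = -1 inside [-3, 2], so split the integral there.
∫[-3,-1] (2*x**2 - 8*x - 10) dx = 88/3.
∫[-1,2] (2*x**2 - 8*x - 10) dx = -36; the area of that piece is 36.
Total area = 88/3 + 36 = 196/3.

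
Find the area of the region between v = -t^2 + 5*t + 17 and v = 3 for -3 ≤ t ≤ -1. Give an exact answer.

9

The difference (-t^2 + 5*t + 17) - (3) = -t^2 + 5*t + 14 changes sign at t = -2 inside [-3, -1], so split the integral there.
∫[-3,-2] (-t^2 + 5*t + 14) dt = -29/6; the area of that piece is 29/6.
∫[-2,-1] (-t^2 + 5*t + 14) dt = 25/6.
Total area = 29/6 + 25/6 = 9.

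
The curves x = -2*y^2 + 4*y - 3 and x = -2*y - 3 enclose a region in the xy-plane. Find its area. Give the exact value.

Both boundary curves give x as a function of y, so integrate with respect to y. Setting them equal: -2*y^2 + 6*y = 0, i.e. -2*y*(y - 3) = 0, so they meet at y = 0, 3.
For y in [0, 3], x = -2*y^2 + 4*y - 3 is on the right; area = ∫[0,3] (-2*y^2 + 6*y) dy = 9.

9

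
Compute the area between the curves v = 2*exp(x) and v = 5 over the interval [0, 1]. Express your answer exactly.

-13 - 10*log(2) + 2*exp(1) + 10*log(5)

The difference (2*exp(x)) - (5) = 2*exp(x) - 5 changes sign at x = log(5/2) inside [0, 1], so split the integral there.
∫[0,log(5/2)] (2*exp(x) - 5) dx = log(32/3125) + 3; the area of that piece is -3 + log(3125/32).
∫[log(5/2),1] (2*exp(x) - 5) dx = -10 - 5*log(2) + 2*exp(1) + 5*log(5).
Total area = (-3 + log(3125/32)) + (-10 - 5*log(2) + 2*exp(1) + 5*log(5)) = -13 - 10*log(2) + 2*exp(1) + 10*log(5).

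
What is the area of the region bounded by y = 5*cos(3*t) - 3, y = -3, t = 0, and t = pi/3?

The difference (5*cos(3*t) - 3) - (-3) = 5*cos(3*t) changes sign at t = pi/6 inside [0, pi/3], so split the integral there.
∫[0,pi/6] (5*cos(3*t)) dt = 5/3.
∫[pi/6,pi/3] (5*cos(3*t)) dt = -5/3; the area of that piece is 5/3.
Total area = 5/3 + 5/3 = 10/3.

10/3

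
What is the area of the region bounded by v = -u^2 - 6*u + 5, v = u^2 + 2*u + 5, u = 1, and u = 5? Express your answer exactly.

536/3

On [1, 5], (-u^2 - 6*u + 5) - (u^2 + 2*u + 5) = -2*u^2 - 8*u is ≤ 0 throughout, so the area is a single integral of |-2*u^2 - 8*u|.
∫[1,5] (-2*u^2 - 8*u) du = -536/3; the area of that piece is 536/3.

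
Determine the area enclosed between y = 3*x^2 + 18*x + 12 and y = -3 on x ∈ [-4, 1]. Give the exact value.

59

The difference (3*x^2 + 18*x + 12) - (-3) = 3*x^2 + 18*x + 15 changes sign at x = -1 inside [-4, 1], so split the integral there.
∫[-4,-1] (3*x^2 + 18*x + 15) dx = -27; the area of that piece is 27.
∫[-1,1] (3*x^2 + 18*x + 15) dx = 32.
Total area = 27 + 32 = 59.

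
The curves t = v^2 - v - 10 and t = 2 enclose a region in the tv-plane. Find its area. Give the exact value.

Both boundary curves give t as a function of v, so integrate with respect to v. Setting them equal: v^2 - v - 12 = 0, i.e. (v - 4)*(v + 3) = 0, so they meet at v = -3, 4.
For v in [-3, 4], t = v^2 - v - 10 is on the left; area = ∫[-3,4] (-(v^2 - v - 12)) dv = 343/6.

343/6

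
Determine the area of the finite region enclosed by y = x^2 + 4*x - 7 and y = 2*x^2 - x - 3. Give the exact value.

Set the curves equal: x^2 + 4*x - 7 = 2*x^2 - x - 3, so -x^2 + 5*x - 4 = 0, which factors as -(x - 4)*(x - 1) = 0. The curves meet at x = 1, 4.
On [1, 4], y = x^2 + 4*x - 7 is on top; that piece has area ∫[1,4] (-x^2 + 5*x - 4) dx = 9/2.

9/2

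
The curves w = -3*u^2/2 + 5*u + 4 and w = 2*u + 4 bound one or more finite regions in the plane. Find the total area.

Set the curves equal: -3*u^2/2 + 5*u + 4 = 2*u + 4, so -3*u^2/2 + 3*u = 0, which factors as -3*u*(u - 2)/2 = 0. The curves meet at u = 0, 2.
On [0, 2], w = -3*u^2/2 + 5*u + 4 is on top; that piece has area ∫[0,2] (-3*u^2/2 + 3*u) du = 2.

2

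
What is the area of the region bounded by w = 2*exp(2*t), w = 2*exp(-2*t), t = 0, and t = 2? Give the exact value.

On [0, 2], (2*exp(2*t)) - (2*exp(-2*t)) = 2*exp(2*t) - 2*exp(-2*t) is ≥ 0 throughout, so the area is a single integral of |2*exp(2*t) - 2*exp(-2*t)|.
∫[0,2] (2*exp(2*t) - 2*exp(-2*t)) dt = -2 + exp(-4) + exp(4).

-2 + exp(-4) + exp(4)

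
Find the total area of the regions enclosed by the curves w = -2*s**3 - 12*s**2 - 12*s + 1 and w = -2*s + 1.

131/2

Set the curves equal: -2*s**3 - 12*s**2 - 12*s + 1 = -2*s + 1, so -2*s**3 - 12*s**2 - 10*s = 0, which factors as -2*s*(s + 1)*(s + 5) = 0. The curves meet at s = -5, -1, 0.
On [-5, -1], w = -2*s + 1 is on top; that piece has area ∫[-5,-1] (-(-2*s**3 - 12*s**2 - 10*s)) ds = 64.
On [-1, 0], w = -2*s**3 - 12*s**2 - 12*s + 1 is on top; that piece has area ∫[-1,0] (-2*s**3 - 12*s**2 - 10*s) ds = 3/2.
Total enclosed area = 64 + 3/2 = 131/2.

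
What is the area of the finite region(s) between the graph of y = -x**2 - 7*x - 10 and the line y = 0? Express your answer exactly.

9/2

The curve meets the x-axis where -x**2 - 7*x - 10 = 0, i.e. -(x + 2)*(x + 5) = 0, at x = -5, -2.
On [-5, -2] the curve lies above the axis; ∫[-5,-2] (-x**2 - 7*x - 10) dx = 9/2, giving area 9/2.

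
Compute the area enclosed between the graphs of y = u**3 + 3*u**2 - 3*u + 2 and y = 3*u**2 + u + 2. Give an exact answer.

8

Set the curves equal: u**3 + 3*u**2 - 3*u + 2 = 3*u**2 + u + 2, so u**3 - 4*u = 0, which factors as u*(u - 2)*(u + 2) = 0. The curves meet at u = -2, 0, 2.
On [-2, 0], y = u**3 + 3*u**2 - 3*u + 2 is on top; that piece has area ∫[-2,0] (u**3 - 4*u) du = 4.
On [0, 2], y = 3*u**2 + u + 2 is on top; that piece has area ∫[0,2] (-(u**3 - 4*u)) du = 4.
Total enclosed area = 4 + 4 = 8.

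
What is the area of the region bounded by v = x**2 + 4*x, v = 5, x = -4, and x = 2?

110/3

The difference (x**2 + 4*x) - (5) = x**2 + 4*x - 5 changes sign at x = 1 inside [-4, 2], so split the integral there.
∫[-4,1] (x**2 + 4*x - 5) dx = -100/3; the area of that piece is 100/3.
∫[1,2] (x**2 + 4*x - 5) dx = 10/3.
Total area = 100/3 + 10/3 = 110/3.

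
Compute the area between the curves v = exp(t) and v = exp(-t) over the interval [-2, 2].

The difference (exp(t)) - (exp(-t)) = exp(t) - exp(-t) changes sign at t = 0 inside [-2, 2], so split the integral there.
∫[-2,0] (exp(t) - exp(-t)) dt = -exp(2) - exp(-2) + 2; the area of that piece is -2 + exp(-2) + exp(2).
∫[0,2] (exp(t) - exp(-t)) dt = -2 + exp(-2) + exp(2).
Total area = (-2 + exp(-2) + exp(2)) + (-2 + exp(-2) + exp(2)) = -4 + 2*exp(-2) + 2*exp(2).

-4 + 2*exp(-2) + 2*exp(2)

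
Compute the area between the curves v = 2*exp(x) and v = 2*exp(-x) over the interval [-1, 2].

The difference (2*exp(x)) - (2*exp(-x)) = 2*exp(x) - 2*exp(-x) changes sign at x = 0 inside [-1, 2], so split the integral there.
∫[-1,0] (2*exp(x) - 2*exp(-x)) dx = -2*exp(1) - 2*exp(-1) + 4; the area of that piece is -4 + 2*exp(-1) + 2*exp(1).
∫[0,2] (2*exp(x) - 2*exp(-x)) dx = -4 + 2*exp(-2) + 2*exp(2).
Total area = (-4 + 2*exp(-1) + 2*exp(1)) + (-4 + 2*exp(-2) + 2*exp(2)) = -8 + 2*exp(-2) + 2*exp(-1) + 2*exp(1) + 2*exp(2).

-8 + 2*exp(-2) + 2*exp(-1) + 2*exp(1) + 2*exp(2)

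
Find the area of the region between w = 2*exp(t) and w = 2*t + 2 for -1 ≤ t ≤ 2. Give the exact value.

On [-1, 2], (2*exp(t)) - (2*t + 2) = -2*t + 2*exp(t) - 2 is ≥ 0 throughout, so the area is a single integral of |-2*t + 2*exp(t) - 2|.
∫[-1,2] (-2*t + 2*exp(t) - 2) dt = -9 - 2*exp(-1) + 2*exp(2).

-9 - 2*exp(-1) + 2*exp(2)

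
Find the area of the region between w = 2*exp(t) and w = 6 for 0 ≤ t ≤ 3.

The difference (2*exp(t)) - (6) = 2*exp(t) - 6 changes sign at t = log(3) inside [0, 3], so split the integral there.
∫[0,log(3)] (2*exp(t) - 6) dt = 4 - log(729); the area of that piece is -4 + log(729).
∫[log(3),3] (2*exp(t) - 6) dt = -24 + 6*log(3) + 2*exp(3).
Total area = (-4 + log(729)) + (-24 + 6*log(3) + 2*exp(3)) = -28 + 12*log(3) + 2*exp(3).

-28 + 12*log(3) + 2*exp(3)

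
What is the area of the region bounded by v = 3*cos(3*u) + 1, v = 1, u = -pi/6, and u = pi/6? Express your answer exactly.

2

On [-pi/6, pi/6], (3*cos(3*u) + 1) - (1) = 3*cos(3*u) is ≥ 0 throughout, so the area is a single integral of |3*cos(3*u)|.
∫[-pi/6,pi/6] (3*cos(3*u)) du = 2.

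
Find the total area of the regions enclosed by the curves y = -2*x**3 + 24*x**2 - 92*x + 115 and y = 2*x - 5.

Set the curves equal: -2*x**3 + 24*x**2 - 92*x + 115 = 2*x - 5, so -2*x**3 + 24*x**2 - 94*x + 120 = 0, which factors as -2*(x - 5)*(x - 4)*(x - 3) = 0. The curves meet at x = 3, 4, 5.
On [3, 4], y = 2*x - 5 is on top; that piece has area ∫[3,4] (-(-2*x**3 + 24*x**2 - 94*x + 120)) dx = 1/2.
On [4, 5], y = -2*x**3 + 24*x**2 - 92*x + 115 is on top; that piece has area ∫[4,5] (-2*x**3 + 24*x**2 - 94*x + 120) dx = 1/2.
Total enclosed area = 1/2 + 1/2 = 1.

1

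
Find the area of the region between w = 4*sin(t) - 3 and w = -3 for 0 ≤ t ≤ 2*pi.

The difference (4*sin(t) - 3) - (-3) = 4*sin(t) changes sign at t = pi inside [0, 2*pi], so split the integral there.
∫[0,pi] (4*sin(t)) dt = 8.
∫[pi,2*pi] (4*sin(t)) dt = -8; the area of that piece is 8.
Total area = 8 + 8 = 16.

16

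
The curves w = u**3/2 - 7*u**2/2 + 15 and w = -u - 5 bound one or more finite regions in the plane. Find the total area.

Set the curves equal: u**3/2 - 7*u**2/2 + 15 = -u - 5, so u**3/2 - 7*u**2/2 + u + 20 = 0, which factors as (u - 5)*(u - 4)*(u + 2)/2 = 0. The curves meet at u = -2, 4, 5.
On [-2, 4], w = u**3/2 - 7*u**2/2 + 15 is on top; that piece has area ∫[-2,4] (u**3/2 - 7*u**2/2 + u + 20) du = 72.
On [4, 5], w = -u - 5 is on top; that piece has area ∫[4,5] (-(u**3/2 - 7*u**2/2 + u + 20)) du = 13/24.
Total enclosed area = 72 + 13/24 = 1741/24.

1741/24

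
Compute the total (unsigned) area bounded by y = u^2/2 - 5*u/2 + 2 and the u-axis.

The curve meets the u-axis where u^2/2 - 5*u/2 + 2 = 0, i.e. (u - 4)*(u - 1)/2 = 0, at u = 1, 4.
On [1, 4] the curve lies below the axis; ∫[1,4] (u^2/2 - 5*u/2 + 2) du = -9/4, giving area 9/4.

9/4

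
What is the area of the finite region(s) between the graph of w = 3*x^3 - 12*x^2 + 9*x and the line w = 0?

37/4

The curve meets the x-axis where 3*x^3 - 12*x^2 + 9*x = 0, i.e. 3*x*(x - 3)*(x - 1) = 0, at x = 0, 1, 3.
On [0, 1] the curve lies above the axis; ∫[0,1] (3*x^3 - 12*x^2 + 9*x) dx = 5/4, giving area 5/4.
On [1, 3] the curve lies below the axis; ∫[1,3] (3*x^3 - 12*x^2 + 9*x) dx = -8, giving area 8.
Total area = 5/4 + 8 = 37/4.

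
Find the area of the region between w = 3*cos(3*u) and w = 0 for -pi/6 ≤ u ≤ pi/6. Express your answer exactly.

2

On [-pi/6, pi/6], (3*cos(3*u)) - (0) = 3*cos(3*u) is ≥ 0 throughout, so the area is a single integral of |3*cos(3*u)|.
∫[-pi/6,pi/6] (3*cos(3*u)) du = 2.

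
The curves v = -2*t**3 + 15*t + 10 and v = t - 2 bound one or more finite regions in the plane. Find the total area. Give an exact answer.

131/2

Set the curves equal: -2*t**3 + 15*t + 10 = t - 2, so -2*t**3 + 14*t + 12 = 0, which factors as -2*(t - 3)*(t + 1)*(t + 2) = 0. The curves meet at t = -2, -1, 3.
On [-2, -1], v = t - 2 is on top; that piece has area ∫[-2,-1] (-(-2*t**3 + 14*t + 12)) dt = 3/2.
On [-1, 3], v = -2*t**3 + 15*t + 10 is on top; that piece has area ∫[-1,3] (-2*t**3 + 14*t + 12) dt = 64.
Total enclosed area = 3/2 + 64 = 131/2.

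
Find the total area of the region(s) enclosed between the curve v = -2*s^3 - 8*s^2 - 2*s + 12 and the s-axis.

The curve meets the s-axis where -2*s^3 - 8*s^2 - 2*s + 12 = 0, i.e. -2*(s - 1)*(s + 2)*(s + 3) = 0, at s = -3, -2, 1.
On [-3, -2] the curve lies below the axis; ∫[-3,-2] (-2*s^3 - 8*s^2 - 2*s + 12) ds = -7/6, giving area 7/6.
On [-2, 1] the curve lies above the axis; ∫[-2,1] (-2*s^3 - 8*s^2 - 2*s + 12) ds = 45/2, giving area 45/2.
Total area = 7/6 + 45/2 = 71/3.

71/3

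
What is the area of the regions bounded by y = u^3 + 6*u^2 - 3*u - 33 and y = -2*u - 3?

407/4

Set the curves equal: u^3 + 6*u^2 - 3*u - 33 = -2*u - 3, so u^3 + 6*u^2 - u - 30 = 0, which factors as (u - 2)*(u + 3)*(u + 5) = 0. The curves meet at u = -5, -3, 2.
On [-5, -3], y = u^3 + 6*u^2 - 3*u - 33 is on top; that piece has area ∫[-5,-3] (u^3 + 6*u^2 - u - 30) du = 8.
On [-3, 2], y = -2*u - 3 is on top; that piece has area ∫[-3,2] (-(u^3 + 6*u^2 - u - 30)) du = 375/4.
Total enclosed area = 8 + 375/4 = 407/4.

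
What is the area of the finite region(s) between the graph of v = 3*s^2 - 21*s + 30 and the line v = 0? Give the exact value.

27/2

The curve meets the s-axis where 3*s^2 - 21*s + 30 = 0, i.e. 3*(s - 5)*(s - 2) = 0, at s = 2, 5.
On [2, 5] the curve lies below the axis; ∫[2,5] (3*s^2 - 21*s + 30) ds = -27/2, giving area 27/2.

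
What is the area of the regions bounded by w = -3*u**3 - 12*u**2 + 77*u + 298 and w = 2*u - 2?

Set the curves equal: -3*u**3 - 12*u**2 + 77*u + 298 = 2*u - 2, so -3*u**3 - 12*u**2 + 75*u + 300 = 0, which factors as -3*(u - 5)*(u + 4)*(u + 5) = 0. The curves meet at u = -5, -4, 5.
On [-5, -4], w = 2*u - 2 is on top; that piece has area ∫[-5,-4] (-(-3*u**3 - 12*u**2 + 75*u + 300)) du = 19/4.
On [-4, 5], w = -3*u**3 - 12*u**2 + 77*u + 298 is on top; that piece has area ∫[-4,5] (-3*u**3 - 12*u**2 + 75*u + 300) du = 8019/4.
Total enclosed area = 19/4 + 8019/4 = 4019/2.

4019/2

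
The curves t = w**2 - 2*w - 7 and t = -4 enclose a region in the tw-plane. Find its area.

32/3

Both boundary curves give t as a function of w, so integrate with respect to w. Setting them equal: w**2 - 2*w - 3 = 0, i.e. (w - 3)*(w + 1) = 0, so they meet at w = -1, 3.
For w in [-1, 3], t = w**2 - 2*w - 7 is on the left; area = ∫[-1,3] (-(w**2 - 2*w - 3)) dw = 32/3.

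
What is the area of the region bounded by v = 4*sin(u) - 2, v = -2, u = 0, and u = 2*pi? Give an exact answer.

The difference (4*sin(u) - 2) - (-2) = 4*sin(u) changes sign at u = pi inside [0, 2*pi], so split the integral there.
∫[0,pi] (4*sin(u)) du = 8.
∫[pi,2*pi] (4*sin(u)) du = -8; the area of that piece is 8.
Total area = 8 + 8 = 16.

16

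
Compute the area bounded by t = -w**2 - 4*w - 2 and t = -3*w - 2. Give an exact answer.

Both boundary curves give t as a function of w, so integrate with respect to w. Setting them equal: -w**2 - w = 0, i.e. -w*(w + 1) = 0, so they meet at w = -1, 0.
For w in [-1, 0], t = -w**2 - 4*w - 2 is on the right; area = ∫[-1,0] (-w**2 - w) dw = 1/6.

1/6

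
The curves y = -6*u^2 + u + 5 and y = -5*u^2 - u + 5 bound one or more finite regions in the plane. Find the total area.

4/3

Set the curves equal: -6*u^2 + u + 5 = -5*u^2 - u + 5, so -u^2 + 2*u = 0, which factors as -u*(u - 2) = 0. The curves meet at u = 0, 2.
On [0, 2], y = -6*u^2 + u + 5 is on top; that piece has area ∫[0,2] (-u^2 + 2*u) du = 4/3.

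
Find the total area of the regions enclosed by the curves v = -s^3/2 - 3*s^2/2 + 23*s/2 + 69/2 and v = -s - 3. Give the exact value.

262

Set the curves equal: -s^3/2 - 3*s^2/2 + 23*s/2 + 69/2 = -s - 3, so -s^3/2 - 3*s^2/2 + 25*s/2 + 75/2 = 0, which factors as -(s - 5)*(s + 3)*(s + 5)/2 = 0. The curves meet at s = -5, -3, 5.
On [-5, -3], v = -s - 3 is on top; that piece has area ∫[-5,-3] (-(-s^3/2 - 3*s^2/2 + 25*s/2 + 75/2)) ds = 6.
On [-3, 5], v = -s^3/2 - 3*s^2/2 + 23*s/2 + 69/2 is on top; that piece has area ∫[-3,5] (-s^3/2 - 3*s^2/2 + 25*s/2 + 75/2) ds = 256.
Total enclosed area = 6 + 256 = 262.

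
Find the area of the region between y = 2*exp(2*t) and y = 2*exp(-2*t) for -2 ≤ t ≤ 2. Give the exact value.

The difference (2*exp(2*t)) - (2*exp(-2*t)) = 2*exp(2*t) - 2*exp(-2*t) changes sign at t = 0 inside [-2, 2], so split the integral there.
∫[-2,0] (2*exp(2*t) - 2*exp(-2*t)) dt = -exp(4) - exp(-4) + 2; the area of that piece is -2 + exp(-4) + exp(4).
∫[0,2] (2*exp(2*t) - 2*exp(-2*t)) dt = -2 + exp(-4) + exp(4).
Total area = (-2 + exp(-4) + exp(4)) + (-2 + exp(-4) + exp(4)) = -4 + 2*exp(-4) + 2*exp(4).

-4 + 2*exp(-4) + 2*exp(4)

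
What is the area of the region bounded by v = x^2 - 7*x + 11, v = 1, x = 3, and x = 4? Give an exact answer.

On [3, 4], (x^2 - 7*x + 11) - (1) = x^2 - 7*x + 10 is ≤ 0 throughout, so the area is a single integral of |x^2 - 7*x + 10|.
∫[3,4] (x^2 - 7*x + 10) dx = -13/6; the area of that piece is 13/6.

13/6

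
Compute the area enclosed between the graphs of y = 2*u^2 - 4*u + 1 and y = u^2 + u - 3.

9/2

Set the curves equal: 2*u^2 - 4*u + 1 = u^2 + u - 3, so u^2 - 5*u + 4 = 0, which factors as (u - 4)*(u - 1) = 0. The curves meet at u = 1, 4.
On [1, 4], y = u^2 + u - 3 is on top; that piece has area ∫[1,4] (-(u^2 - 5*u + 4)) du = 9/2.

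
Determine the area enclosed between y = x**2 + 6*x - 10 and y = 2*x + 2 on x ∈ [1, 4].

67/3

The difference (x**2 + 6*x - 10) - (2*x + 2) = x**2 + 4*x - 12 changes sign at x = 2 inside [1, 4], so split the integral there.
∫[1,2] (x**2 + 4*x - 12) dx = -11/3; the area of that piece is 11/3.
∫[2,4] (x**2 + 4*x - 12) dx = 56/3.
Total area = 11/3 + 56/3 = 67/3.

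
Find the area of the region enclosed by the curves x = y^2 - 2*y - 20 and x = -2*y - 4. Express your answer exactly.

Both boundary curves give x as a function of y, so integrate with respect to y. Setting them equal: y^2 - 16 = 0, i.e. (y - 4)*(y + 4) = 0, so they meet at y = -4, 4.
For y in [-4, 4], x = y^2 - 2*y - 20 is on the left; area = ∫[-4,4] (-(y^2 - 16)) dy = 256/3.

256/3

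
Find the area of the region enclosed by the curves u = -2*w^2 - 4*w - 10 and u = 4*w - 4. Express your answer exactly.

8/3

Both boundary curves give u as a function of w, so integrate with respect to w. Setting them equal: -2*w^2 - 8*w - 6 = 0, i.e. -2*(w + 1)*(w + 3) = 0, so they meet at w = -3, -1.
For w in [-3, -1], u = -2*w^2 - 4*w - 10 is on the right; area = ∫[-3,-1] (-2*w^2 - 8*w - 6) dw = 8/3.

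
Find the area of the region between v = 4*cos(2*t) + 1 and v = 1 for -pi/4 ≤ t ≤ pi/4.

4

On [-pi/4, pi/4], (4*cos(2*t) + 1) - (1) = 4*cos(2*t) is ≥ 0 throughout, so the area is a single integral of |4*cos(2*t)|.
∫[-pi/4,pi/4] (4*cos(2*t)) dt = 4.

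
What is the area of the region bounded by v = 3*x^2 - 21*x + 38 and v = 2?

Set the curves equal: 3*x^2 - 21*x + 38 = 2, so 3*x^2 - 21*x + 36 = 0, which factors as 3*(x - 4)*(x - 3) = 0. The curves meet at x = 3, 4.
On [3, 4], v = 2 is on top; that piece has area ∫[3,4] (-(3*x^2 - 21*x + 36)) dx = 1/2.

1/2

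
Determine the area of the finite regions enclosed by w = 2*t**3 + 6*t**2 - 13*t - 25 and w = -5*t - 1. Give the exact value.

131/2

Set the curves equal: 2*t**3 + 6*t**2 - 13*t - 25 = -5*t - 1, so 2*t**3 + 6*t**2 - 8*t - 24 = 0, which factors as 2*(t - 2)*(t + 2)*(t + 3) = 0. The curves meet at t = -3, -2, 2.
On [-3, -2], w = 2*t**3 + 6*t**2 - 13*t - 25 is on top; that piece has area ∫[-3,-2] (2*t**3 + 6*t**2 - 8*t - 24) dt = 3/2.
On [-2, 2], w = -5*t - 1 is on top; that piece has area ∫[-2,2] (-(2*t**3 + 6*t**2 - 8*t - 24)) dt = 64.
Total enclosed area = 3/2 + 64 = 131/2.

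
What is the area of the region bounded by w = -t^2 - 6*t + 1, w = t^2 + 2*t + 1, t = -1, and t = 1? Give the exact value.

The difference (-t^2 - 6*t + 1) - (t^2 + 2*t + 1) = -2*t^2 - 8*t changes sign at t = 0 inside [-1, 1], so split the integral there.
∫[-1,0] (-2*t^2 - 8*t) dt = 10/3.
∫[0,1] (-2*t^2 - 8*t) dt = -14/3; the area of that piece is 14/3.
Total area = 10/3 + 14/3 = 8.

8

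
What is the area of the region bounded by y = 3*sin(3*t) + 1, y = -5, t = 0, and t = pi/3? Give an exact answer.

On [0, pi/3], (3*sin(3*t) + 1) - (-5) = 3*sin(3*t) + 6 is ≥ 0 throughout, so the area is a single integral of |3*sin(3*t) + 6|.
∫[0,pi/3] (3*sin(3*t) + 6) dt = 2 + 2*pi.

2 + 2*pi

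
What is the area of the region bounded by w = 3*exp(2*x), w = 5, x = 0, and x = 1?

The difference (3*exp(2*x)) - (5) = 3*exp(2*x) - 5 changes sign at x = -log(3)/2 + log(5)/2 inside [0, 1], so split the integral there.
∫[0,-log(3)/2 + log(5)/2] (3*exp(2*x) - 5) dx = log(9*sqrt(15)/125) + 1; the area of that piece is -1 + log(25*sqrt(15)/27).
∫[-log(3)/2 + log(5)/2,1] (3*exp(2*x) - 5) dx = -15/2 - 5*log(3)/2 + 5*log(5)/2 + 3*exp(2)/2.
Total area = (-1 + log(25*sqrt(15)/27)) + (-15/2 - 5*log(3)/2 + 5*log(5)/2 + 3*exp(2)/2) = -17/2 - 11*log(3)/2 + log(15)/2 + 9*log(5)/2 + 3*exp(2)/2.

-17/2 - 11*log(3)/2 + log(15)/2 + 9*log(5)/2 + 3*exp(2)/2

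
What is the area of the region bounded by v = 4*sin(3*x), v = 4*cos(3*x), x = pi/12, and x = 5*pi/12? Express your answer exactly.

On [pi/12, 5*pi/12], (4*sin(3*x)) - (4*cos(3*x)) = 4*sin(3*x) - 4*cos(3*x) is ≥ 0 throughout, so the area is a single integral of |4*sin(3*x) - 4*cos(3*x)|.
∫[pi/12,5*pi/12] (4*sin(3*x) - 4*cos(3*x)) dx = 8*sqrt(2)/3.

8*sqrt(2)/3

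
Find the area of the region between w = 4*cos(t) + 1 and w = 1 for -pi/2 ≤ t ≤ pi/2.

On [-pi/2, pi/2], (4*cos(t) + 1) - (1) = 4*cos(t) is ≥ 0 throughout, so the area is a single integral of |4*cos(t)|.
∫[-pi/2,pi/2] (4*cos(t)) dt = 8.

8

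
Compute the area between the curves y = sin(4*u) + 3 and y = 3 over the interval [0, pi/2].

1

The difference (sin(4*u) + 3) - (3) = sin(4*u) changes sign at u = pi/4 inside [0, pi/2], so split the integral there.
∫[0,pi/4] (sin(4*u)) du = 1/2.
∫[pi/4,pi/2] (sin(4*u)) du = -1/2; the area of that piece is 1/2.
Total area = 1/2 + 1/2 = 1.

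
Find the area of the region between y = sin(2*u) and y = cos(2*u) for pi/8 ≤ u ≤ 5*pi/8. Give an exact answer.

sqrt(2)

On [pi/8, 5*pi/8], (sin(2*u)) - (cos(2*u)) = sin(2*u) - cos(2*u) is ≥ 0 throughout, so the area is a single integral of |sin(2*u) - cos(2*u)|.
∫[pi/8,5*pi/8] (sin(2*u) - cos(2*u)) du = sqrt(2).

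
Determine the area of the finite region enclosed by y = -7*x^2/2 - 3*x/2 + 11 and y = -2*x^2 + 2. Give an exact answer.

Set the curves equal: -7*x^2/2 - 3*x/2 + 11 = -2*x^2 + 2, so -3*x^2/2 - 3*x/2 + 9 = 0, which factors as -3*(x - 2)*(x + 3)/2 = 0. The curves meet at x = -3, 2.
On [-3, 2], y = -7*x^2/2 - 3*x/2 + 11 is on top; that piece has area ∫[-3,2] (-3*x^2/2 - 3*x/2 + 9) dx = 125/4.

125/4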